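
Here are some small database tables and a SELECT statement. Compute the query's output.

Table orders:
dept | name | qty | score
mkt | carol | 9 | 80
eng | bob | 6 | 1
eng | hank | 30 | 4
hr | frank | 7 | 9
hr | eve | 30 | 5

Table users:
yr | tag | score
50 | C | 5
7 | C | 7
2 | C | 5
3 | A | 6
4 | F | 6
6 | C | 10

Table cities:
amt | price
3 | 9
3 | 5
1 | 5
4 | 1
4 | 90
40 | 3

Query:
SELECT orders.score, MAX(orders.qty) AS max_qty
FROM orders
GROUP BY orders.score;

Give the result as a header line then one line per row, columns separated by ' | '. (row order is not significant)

After GROUP BY (5 rows):
orders.score | max_qty
80 | 9
1 | 6
4 | 30
9 | 7
5 | 30

== RESULT ==
orders.score | max_qty
80 | 9
1 | 6
4 | 30
9 | 7
5 | 30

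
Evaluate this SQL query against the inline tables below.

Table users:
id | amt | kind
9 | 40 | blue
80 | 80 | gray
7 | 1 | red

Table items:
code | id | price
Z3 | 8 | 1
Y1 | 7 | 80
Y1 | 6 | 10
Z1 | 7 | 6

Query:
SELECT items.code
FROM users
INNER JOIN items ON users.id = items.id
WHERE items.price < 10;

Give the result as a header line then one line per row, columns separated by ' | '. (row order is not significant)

After JOIN items (2 rows):
users.id | users.amt | users.kind | items.code | items.id | items.price
7 | 1 | red | Y1 | 7 | 80
7 | 1 | red | Z1 | 7 | 6
After WHERE (1 rows):
users.id | users.amt | users.kind | items.code | items.id | items.price
7 | 1 | red | Z1 | 7 | 6
After SELECT (1 rows):
items.code
Z1

== RESULT ==
items.code
Z1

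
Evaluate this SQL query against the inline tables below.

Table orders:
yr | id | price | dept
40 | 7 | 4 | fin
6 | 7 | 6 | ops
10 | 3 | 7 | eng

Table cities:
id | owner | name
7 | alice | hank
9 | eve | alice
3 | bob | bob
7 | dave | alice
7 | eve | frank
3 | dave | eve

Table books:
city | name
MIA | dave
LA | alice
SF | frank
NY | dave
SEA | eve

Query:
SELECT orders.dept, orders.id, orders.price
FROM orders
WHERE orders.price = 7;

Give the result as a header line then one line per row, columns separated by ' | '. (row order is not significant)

After WHERE (1 rows):
orders.yr | orders.id | orders.price | orders.dept
10 | 3 | 7 | eng
After SELECT (1 rows):
orders.dept | orders.id | orders.price
eng | 3 | 7

== RESULT ==
orders.dept | orders.id | orders.price
eng | 3 | 7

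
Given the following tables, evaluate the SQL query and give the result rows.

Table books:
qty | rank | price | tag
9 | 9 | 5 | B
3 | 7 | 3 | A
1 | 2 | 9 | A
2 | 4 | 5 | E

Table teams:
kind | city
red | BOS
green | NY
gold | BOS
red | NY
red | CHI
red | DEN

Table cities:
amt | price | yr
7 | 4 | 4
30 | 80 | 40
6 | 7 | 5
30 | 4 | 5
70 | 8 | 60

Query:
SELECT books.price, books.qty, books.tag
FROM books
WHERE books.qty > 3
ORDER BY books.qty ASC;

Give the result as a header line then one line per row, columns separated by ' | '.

== RESULT ==
books.price | books.qty | books.tag
5 | 9 | B

Derivation:
After WHERE (1 rows):
books.qty | books.rank | books.price | books.tag
9 | 9 | 5 | B
After SELECT (1 rows):
books.price | books.qty | books.tag
5 | 9 | B
After ORDER BY (1 rows):
books.price | books.qty | books.tag
5 | 9 | B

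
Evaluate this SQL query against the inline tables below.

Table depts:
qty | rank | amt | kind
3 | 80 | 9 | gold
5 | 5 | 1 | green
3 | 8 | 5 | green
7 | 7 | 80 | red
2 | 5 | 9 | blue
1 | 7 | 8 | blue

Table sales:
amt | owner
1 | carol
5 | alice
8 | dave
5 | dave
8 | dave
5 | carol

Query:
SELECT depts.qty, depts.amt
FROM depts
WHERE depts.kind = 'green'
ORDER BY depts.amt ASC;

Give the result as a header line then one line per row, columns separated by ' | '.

== RESULT ==
depts.qty | depts.amt
5 | 1
3 | 5

Derivation:
After WHERE (2 rows):
depts.qty | depts.rank | depts.amt | depts.kind
5 | 5 | 1 | green
3 | 8 | 5 | green
After SELECT (2 rows):
depts.qty | depts.amt
5 | 1
3 | 5
After ORDER BY (2 rows):
depts.qty | depts.amt
5 | 1
3 | 5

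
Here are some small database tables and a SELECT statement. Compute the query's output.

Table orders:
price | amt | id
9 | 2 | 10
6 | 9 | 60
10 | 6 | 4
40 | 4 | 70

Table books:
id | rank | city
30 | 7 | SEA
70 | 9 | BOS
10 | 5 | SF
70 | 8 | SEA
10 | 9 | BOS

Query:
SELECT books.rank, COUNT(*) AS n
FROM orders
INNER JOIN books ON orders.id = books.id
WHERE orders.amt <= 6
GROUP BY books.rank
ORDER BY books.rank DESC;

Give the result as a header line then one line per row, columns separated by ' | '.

== RESULT ==
books.rank | n
9 | 2
8 | 1
5 | 1

Derivation:
After JOIN books (4 rows):
orders.price | orders.amt | orders.id | books.id | books.rank | books.city
9 | 2 | 10 | 10 | 5 | SF
9 | 2 | 10 | 10 | 9 | BOS
40 | 4 | 70 | 70 | 9 | BOS
40 | 4 | 70 | 70 | 8 | SEA
After WHERE (4 rows):
orders.price | orders.amt | orders.id | books.id | books.rank | books.city
9 | 2 | 10 | 10 | 5 | SF
9 | 2 | 10 | 10 | 9 | BOS
40 | 4 | 70 | 70 | 9 | BOS
40 | 4 | 70 | 70 | 8 | SEA
After GROUP BY (3 rows):
books.rank | n
5 | 1
9 | 2
8 | 1
After ORDER BY (3 rows):
books.rank | n
9 | 2
8 | 1
5 | 1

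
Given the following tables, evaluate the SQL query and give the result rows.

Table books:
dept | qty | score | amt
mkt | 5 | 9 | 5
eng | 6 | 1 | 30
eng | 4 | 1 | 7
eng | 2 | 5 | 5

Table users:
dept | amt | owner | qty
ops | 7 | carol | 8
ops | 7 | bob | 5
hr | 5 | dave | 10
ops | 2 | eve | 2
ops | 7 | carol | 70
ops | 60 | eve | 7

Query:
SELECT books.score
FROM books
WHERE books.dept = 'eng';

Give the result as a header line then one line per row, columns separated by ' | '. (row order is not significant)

After WHERE (3 rows):
books.dept | books.qty | books.score | books.amt
eng | 6 | 1 | 30
eng | 4 | 1 | 7
eng | 2 | 5 | 5
After SELECT (3 rows):
books.score
1
1
5

== RESULT ==
books.score
1
1
5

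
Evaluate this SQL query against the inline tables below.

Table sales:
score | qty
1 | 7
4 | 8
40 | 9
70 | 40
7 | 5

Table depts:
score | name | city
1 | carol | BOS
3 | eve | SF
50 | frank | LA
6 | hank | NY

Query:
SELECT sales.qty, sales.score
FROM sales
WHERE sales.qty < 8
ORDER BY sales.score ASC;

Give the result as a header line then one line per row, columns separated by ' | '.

After WHERE (2 rows):
sales.score | sales.qty
1 | 7
7 | 5
After SELECT (2 rows):
sales.qty | sales.score
7 | 1
5 | 7
After ORDER BY (2 rows):
sales.qty | sales.score
7 | 1
5 | 7

== RESULT ==
sales.qty | sales.score
7 | 1
5 | 7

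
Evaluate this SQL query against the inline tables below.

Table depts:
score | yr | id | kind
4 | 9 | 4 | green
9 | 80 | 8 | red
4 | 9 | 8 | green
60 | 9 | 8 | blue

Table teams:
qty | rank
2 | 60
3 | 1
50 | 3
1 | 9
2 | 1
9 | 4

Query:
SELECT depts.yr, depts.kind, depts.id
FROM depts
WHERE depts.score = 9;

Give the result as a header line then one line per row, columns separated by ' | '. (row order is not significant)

== RESULT ==
depts.yr | depts.kind | depts.id
80 | red | 8

Derivation:
After WHERE (1 rows):
depts.score | depts.yr | depts.id | depts.kind
9 | 80 | 8 | red
After SELECT (1 rows):
depts.yr | depts.kind | depts.id
80 | red | 8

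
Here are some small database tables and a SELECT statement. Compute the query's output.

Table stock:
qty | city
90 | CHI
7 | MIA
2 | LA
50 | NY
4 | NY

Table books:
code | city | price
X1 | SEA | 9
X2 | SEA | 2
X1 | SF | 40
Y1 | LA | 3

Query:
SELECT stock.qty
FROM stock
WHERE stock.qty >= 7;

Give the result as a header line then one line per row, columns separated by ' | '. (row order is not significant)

== RESULT ==
stock.qty
90
7
50

Derivation:
After WHERE (3 rows):
stock.qty | stock.city
90 | CHI
7 | MIA
50 | NY
After SELECT (3 rows):
stock.qty
90
7
50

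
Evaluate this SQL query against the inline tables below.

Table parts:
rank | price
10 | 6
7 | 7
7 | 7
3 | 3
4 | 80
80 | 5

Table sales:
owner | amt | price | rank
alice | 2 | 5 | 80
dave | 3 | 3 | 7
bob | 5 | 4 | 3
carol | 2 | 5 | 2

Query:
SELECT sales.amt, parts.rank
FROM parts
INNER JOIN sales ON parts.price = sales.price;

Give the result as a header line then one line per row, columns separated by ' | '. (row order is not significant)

== RESULT ==
sales.amt | parts.rank
3 | 3
2 | 80
2 | 80

Derivation:
After JOIN sales (3 rows):
parts.rank | parts.price | sales.owner | sales.amt | sales.price | sales.rank
3 | 3 | dave | 3 | 3 | 7
80 | 5 | alice | 2 | 5 | 80
80 | 5 | carol | 2 | 5 | 2
After SELECT (3 rows):
sales.amt | parts.rank
3 | 3
2 | 80
2 | 80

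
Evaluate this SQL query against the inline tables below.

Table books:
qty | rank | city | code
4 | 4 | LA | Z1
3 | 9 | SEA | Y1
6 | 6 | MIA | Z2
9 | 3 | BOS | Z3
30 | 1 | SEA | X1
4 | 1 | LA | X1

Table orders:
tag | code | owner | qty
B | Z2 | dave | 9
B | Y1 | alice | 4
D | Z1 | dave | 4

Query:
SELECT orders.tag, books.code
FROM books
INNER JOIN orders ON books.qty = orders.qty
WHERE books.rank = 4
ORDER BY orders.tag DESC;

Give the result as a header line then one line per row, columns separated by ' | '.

== RESULT ==
orders.tag | books.code
D | Z1
B | Z1

Derivation:
After JOIN orders (5 rows):
books.qty | books.rank | books.city | books.code | orders.tag | orders.code | orders.owner | orders.qty
4 | 4 | LA | Z1 | B | Y1 | alice | 4
4 | 4 | LA | Z1 | D | Z1 | dave | 4
9 | 3 | BOS | Z3 | B | Z2 | dave | 9
4 | 1 | LA | X1 | B | Y1 | alice | 4
4 | 1 | LA | X1 | D | Z1 | dave | 4
After WHERE (2 rows):
books.qty | books.rank | books.city | books.code | orders.tag | orders.code | orders.owner | orders.qty
4 | 4 | LA | Z1 | B | Y1 | alice | 4
4 | 4 | LA | Z1 | D | Z1 | dave | 4
After SELECT (2 rows):
orders.tag | books.code
B | Z1
D | Z1
After ORDER BY (2 rows):
orders.tag | books.code
D | Z1
B | Z1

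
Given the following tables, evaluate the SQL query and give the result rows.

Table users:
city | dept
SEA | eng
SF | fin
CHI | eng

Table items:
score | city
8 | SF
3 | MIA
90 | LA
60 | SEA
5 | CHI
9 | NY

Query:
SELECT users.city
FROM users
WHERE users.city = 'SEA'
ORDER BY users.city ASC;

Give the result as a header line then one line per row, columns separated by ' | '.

== RESULT ==
users.city
SEA

Derivation:
After WHERE (1 rows):
users.city | users.dept
SEA | eng
After SELECT (1 rows):
users.city
SEA
After ORDER BY (1 rows):
users.city
SEA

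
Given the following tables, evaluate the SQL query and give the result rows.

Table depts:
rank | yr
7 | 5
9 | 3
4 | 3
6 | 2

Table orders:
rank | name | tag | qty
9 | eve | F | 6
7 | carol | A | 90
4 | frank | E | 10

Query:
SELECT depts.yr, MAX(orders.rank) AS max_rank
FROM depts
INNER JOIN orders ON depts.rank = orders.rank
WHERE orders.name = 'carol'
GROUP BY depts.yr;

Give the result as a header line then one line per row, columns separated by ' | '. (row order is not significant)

After JOIN orders (3 rows):
depts.rank | depts.yr | orders.rank | orders.name | orders.tag | orders.qty
7 | 5 | 7 | carol | A | 90
9 | 3 | 9 | eve | F | 6
4 | 3 | 4 | frank | E | 10
After WHERE (1 rows):
depts.rank | depts.yr | orders.rank | orders.name | orders.tag | orders.qty
7 | 5 | 7 | carol | A | 90
After GROUP BY (1 rows):
depts.yr | max_rank
5 | 7

== RESULT ==
depts.yr | max_rank
5 | 7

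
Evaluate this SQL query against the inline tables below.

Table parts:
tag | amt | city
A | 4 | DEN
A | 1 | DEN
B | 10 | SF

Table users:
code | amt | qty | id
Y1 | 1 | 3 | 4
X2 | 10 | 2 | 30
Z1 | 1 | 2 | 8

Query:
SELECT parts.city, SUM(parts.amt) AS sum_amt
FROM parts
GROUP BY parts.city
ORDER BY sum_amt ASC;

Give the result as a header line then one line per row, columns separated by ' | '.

== RESULT ==
parts.city | sum_amt
DEN | 5
SF | 10

Derivation:
After GROUP BY (2 rows):
parts.city | sum_amt
DEN | 5
SF | 10
After ORDER BY (2 rows):
parts.city | sum_amt
DEN | 5
SF | 10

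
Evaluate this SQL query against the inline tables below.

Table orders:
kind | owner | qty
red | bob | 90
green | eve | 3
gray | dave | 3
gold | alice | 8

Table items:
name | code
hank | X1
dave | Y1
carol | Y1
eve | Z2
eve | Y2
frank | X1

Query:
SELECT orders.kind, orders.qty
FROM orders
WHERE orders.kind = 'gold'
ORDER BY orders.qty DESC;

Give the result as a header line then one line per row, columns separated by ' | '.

== RESULT ==
orders.kind | orders.qty
gold | 8

Derivation:
After WHERE (1 rows):
orders.kind | orders.owner | orders.qty
gold | alice | 8
After SELECT (1 rows):
orders.kind | orders.qty
gold | 8
After ORDER BY (1 rows):
orders.kind | orders.qty
gold | 8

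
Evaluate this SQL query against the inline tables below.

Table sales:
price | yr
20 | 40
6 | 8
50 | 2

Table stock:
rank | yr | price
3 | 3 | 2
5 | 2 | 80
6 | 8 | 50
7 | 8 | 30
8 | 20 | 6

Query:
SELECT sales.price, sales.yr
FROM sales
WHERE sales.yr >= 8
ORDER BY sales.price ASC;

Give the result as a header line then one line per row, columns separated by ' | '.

== RESULT ==
sales.price | sales.yr
6 | 8
20 | 40

Derivation:
After WHERE (2 rows):
sales.price | sales.yr
20 | 40
6 | 8
After SELECT (2 rows):
sales.price | sales.yr
20 | 40
6 | 8
After ORDER BY (2 rows):
sales.price | sales.yr
6 | 8
20 | 40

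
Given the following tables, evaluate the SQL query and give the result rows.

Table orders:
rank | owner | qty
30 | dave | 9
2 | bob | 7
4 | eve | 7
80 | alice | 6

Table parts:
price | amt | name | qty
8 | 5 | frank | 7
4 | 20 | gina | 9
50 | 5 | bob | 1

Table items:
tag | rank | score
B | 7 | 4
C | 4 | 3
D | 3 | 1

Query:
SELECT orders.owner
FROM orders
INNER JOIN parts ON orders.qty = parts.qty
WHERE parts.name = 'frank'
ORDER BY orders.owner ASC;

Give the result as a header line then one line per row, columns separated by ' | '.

After JOIN parts (3 rows):
orders.rank | orders.owner | orders.qty | parts.price | parts.amt | parts.name | parts.qty
30 | dave | 9 | 4 | 20 | gina | 9
2 | bob | 7 | 8 | 5 | frank | 7
4 | eve | 7 | 8 | 5 | frank | 7
After WHERE (2 rows):
orders.rank | orders.owner | orders.qty | parts.price | parts.amt | parts.name | parts.qty
2 | bob | 7 | 8 | 5 | frank | 7
4 | eve | 7 | 8 | 5 | frank | 7
After SELECT (2 rows):
orders.owner
bob
eve
After ORDER BY (2 rows):
orders.owner
bob
eve

== RESULT ==
orders.owner
bob
eve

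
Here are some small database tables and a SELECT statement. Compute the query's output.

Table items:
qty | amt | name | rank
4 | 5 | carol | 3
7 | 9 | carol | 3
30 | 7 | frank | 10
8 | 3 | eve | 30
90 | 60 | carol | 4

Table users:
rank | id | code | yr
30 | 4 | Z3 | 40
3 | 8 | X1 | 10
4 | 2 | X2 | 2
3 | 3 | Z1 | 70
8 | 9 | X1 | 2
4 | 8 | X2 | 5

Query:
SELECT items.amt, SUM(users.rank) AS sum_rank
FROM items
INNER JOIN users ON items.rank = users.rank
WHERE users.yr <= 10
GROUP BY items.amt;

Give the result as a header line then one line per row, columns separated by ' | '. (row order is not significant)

== RESULT ==
items.amt | sum_rank
5 | 3
9 | 3
60 | 8

Derivation:
After JOIN users (7 rows):
items.qty | items.amt | items.name | items.rank | users.rank | users.id | users.code | users.yr
4 | 5 | carol | 3 | 3 | 8 | X1 | 10
4 | 5 | carol | 3 | 3 | 3 | Z1 | 70
7 | 9 | carol | 3 | 3 | 8 | X1 | 10
7 | 9 | carol | 3 | 3 | 3 | Z1 | 70
8 | 3 | eve | 30 | 30 | 4 | Z3 | 40
90 | 60 | carol | 4 | 4 | 2 | X2 | 2
90 | 60 | carol | 4 | 4 | 8 | X2 | 5
After WHERE (4 rows):
items.qty | items.amt | items.name | items.rank | users.rank | users.id | users.code | users.yr
4 | 5 | carol | 3 | 3 | 8 | X1 | 10
7 | 9 | carol | 3 | 3 | 8 | X1 | 10
90 | 60 | carol | 4 | 4 | 2 | X2 | 2
90 | 60 | carol | 4 | 4 | 8 | X2 | 5
After GROUP BY (3 rows):
items.amt | sum_rank
5 | 3
9 | 3
60 | 8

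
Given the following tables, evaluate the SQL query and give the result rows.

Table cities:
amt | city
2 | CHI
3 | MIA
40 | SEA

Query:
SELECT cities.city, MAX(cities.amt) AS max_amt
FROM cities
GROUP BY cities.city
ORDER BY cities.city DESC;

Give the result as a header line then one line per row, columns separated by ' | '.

After GROUP BY (3 rows):
cities.city | max_amt
CHI | 2
MIA | 3
SEA | 40
After ORDER BY (3 rows):
cities.city | max_amt
SEA | 40
MIA | 3
CHI | 2

== RESULT ==
cities.city | max_amt
SEA | 40
MIA | 3
CHI | 2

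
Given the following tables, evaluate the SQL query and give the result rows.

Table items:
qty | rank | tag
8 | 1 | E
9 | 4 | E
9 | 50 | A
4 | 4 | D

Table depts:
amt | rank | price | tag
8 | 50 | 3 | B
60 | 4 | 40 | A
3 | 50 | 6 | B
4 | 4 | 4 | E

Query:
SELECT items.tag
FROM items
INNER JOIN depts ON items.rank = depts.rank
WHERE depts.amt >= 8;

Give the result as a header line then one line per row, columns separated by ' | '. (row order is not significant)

== RESULT ==
items.tag
E
A
D

Derivation:
After JOIN depts (6 rows):
items.qty | items.rank | items.tag | depts.amt | depts.rank | depts.price | depts.tag
9 | 4 | E | 60 | 4 | 40 | A
9 | 4 | E | 4 | 4 | 4 | E
9 | 50 | A | 8 | 50 | 3 | B
9 | 50 | A | 3 | 50 | 6 | B
4 | 4 | D | 60 | 4 | 40 | A
4 | 4 | D | 4 | 4 | 4 | E
After WHERE (3 rows):
items.qty | items.rank | items.tag | depts.amt | depts.rank | depts.price | depts.tag
9 | 4 | E | 60 | 4 | 40 | A
9 | 50 | A | 8 | 50 | 3 | B
4 | 4 | D | 60 | 4 | 40 | A
After SELECT (3 rows):
items.tag
E
A
D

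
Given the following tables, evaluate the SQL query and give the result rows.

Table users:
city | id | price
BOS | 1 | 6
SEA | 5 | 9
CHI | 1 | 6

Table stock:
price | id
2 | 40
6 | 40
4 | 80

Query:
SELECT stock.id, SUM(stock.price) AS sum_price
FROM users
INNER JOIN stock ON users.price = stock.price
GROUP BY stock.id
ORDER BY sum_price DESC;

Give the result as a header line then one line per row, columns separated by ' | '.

== RESULT ==
stock.id | sum_price
40 | 12

Derivation:
After JOIN stock (2 rows):
users.city | users.id | users.price | stock.price | stock.id
BOS | 1 | 6 | 6 | 40
CHI | 1 | 6 | 6 | 40
After GROUP BY (1 rows):
stock.id | sum_price
40 | 12
After ORDER BY (1 rows):
stock.id | sum_price
40 | 12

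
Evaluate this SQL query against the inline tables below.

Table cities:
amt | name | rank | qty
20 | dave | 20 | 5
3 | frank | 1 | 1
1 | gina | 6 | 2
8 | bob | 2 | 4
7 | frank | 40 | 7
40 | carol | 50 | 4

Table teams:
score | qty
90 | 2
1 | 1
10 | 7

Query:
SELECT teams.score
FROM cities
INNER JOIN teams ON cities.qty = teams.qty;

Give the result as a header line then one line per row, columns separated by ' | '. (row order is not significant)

== RESULT ==
teams.score
1
90
10

Derivation:
After JOIN teams (3 rows):
cities.amt | cities.name | cities.rank | cities.qty | teams.score | teams.qty
3 | frank | 1 | 1 | 1 | 1
1 | gina | 6 | 2 | 90 | 2
7 | frank | 40 | 7 | 10 | 7
After SELECT (3 rows):
teams.score
1
90
10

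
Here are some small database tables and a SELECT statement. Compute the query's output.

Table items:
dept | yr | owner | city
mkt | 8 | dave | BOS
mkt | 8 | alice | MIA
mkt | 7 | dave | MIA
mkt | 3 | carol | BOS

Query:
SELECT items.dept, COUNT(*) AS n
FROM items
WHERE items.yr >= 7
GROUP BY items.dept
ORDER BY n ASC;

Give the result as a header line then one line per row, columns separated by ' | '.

== RESULT ==
items.dept | n
mkt | 3

Derivation:
After WHERE (3 rows):
items.dept | items.yr | items.owner | items.city
mkt | 8 | dave | BOS
mkt | 8 | alice | MIA
mkt | 7 | dave | MIA
After GROUP BY (1 rows):
items.dept | n
mkt | 3
After ORDER BY (1 rows):
items.dept | n
mkt | 3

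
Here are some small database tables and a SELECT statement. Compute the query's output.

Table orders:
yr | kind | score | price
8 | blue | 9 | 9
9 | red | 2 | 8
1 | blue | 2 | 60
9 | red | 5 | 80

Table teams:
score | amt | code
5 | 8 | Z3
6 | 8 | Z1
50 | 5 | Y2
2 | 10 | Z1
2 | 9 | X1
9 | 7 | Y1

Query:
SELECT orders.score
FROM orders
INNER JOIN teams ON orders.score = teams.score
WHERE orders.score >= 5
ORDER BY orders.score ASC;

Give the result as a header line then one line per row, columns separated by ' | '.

== RESULT ==
orders.score
5
9

Derivation:
After JOIN teams (6 rows):
orders.yr | orders.kind | orders.score | orders.price | teams.score | teams.amt | teams.code
8 | blue | 9 | 9 | 9 | 7 | Y1
9 | red | 2 | 8 | 2 | 10 | Z1
9 | red | 2 | 8 | 2 | 9 | X1
1 | blue | 2 | 60 | 2 | 10 | Z1
1 | blue | 2 | 60 | 2 | 9 | X1
9 | red | 5 | 80 | 5 | 8 | Z3
After WHERE (2 rows):
orders.yr | orders.kind | orders.score | orders.price | teams.score | teams.amt | teams.code
8 | blue | 9 | 9 | 9 | 7 | Y1
9 | red | 5 | 80 | 5 | 8 | Z3
After SELECT (2 rows):
orders.score
9
5
After ORDER BY (2 rows):
orders.score
5
9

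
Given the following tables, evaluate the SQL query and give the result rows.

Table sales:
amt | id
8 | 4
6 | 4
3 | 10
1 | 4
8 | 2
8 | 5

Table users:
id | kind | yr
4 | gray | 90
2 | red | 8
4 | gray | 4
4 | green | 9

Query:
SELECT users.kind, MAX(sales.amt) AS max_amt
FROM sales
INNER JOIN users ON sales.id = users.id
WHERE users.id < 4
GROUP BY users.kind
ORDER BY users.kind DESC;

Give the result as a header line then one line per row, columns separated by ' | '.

== RESULT ==
users.kind | max_amt
red | 8

Derivation:
After JOIN users (10 rows):
sales.amt | sales.id | users.id | users.kind | users.yr
8 | 4 | 4 | gray | 90
8 | 4 | 4 | gray | 4
8 | 4 | 4 | green | 9
6 | 4 | 4 | gray | 90
6 | 4 | 4 | gray | 4
6 | 4 | 4 | green | 9
1 | 4 | 4 | gray | 90
1 | 4 | 4 | gray | 4
1 | 4 | 4 | green | 9
8 | 2 | 2 | red | 8
After WHERE (1 rows):
sales.amt | sales.id | users.id | users.kind | users.yr
8 | 2 | 2 | red | 8
After GROUP BY (1 rows):
users.kind | max_amt
red | 8
After ORDER BY (1 rows):
users.kind | max_amt
red | 8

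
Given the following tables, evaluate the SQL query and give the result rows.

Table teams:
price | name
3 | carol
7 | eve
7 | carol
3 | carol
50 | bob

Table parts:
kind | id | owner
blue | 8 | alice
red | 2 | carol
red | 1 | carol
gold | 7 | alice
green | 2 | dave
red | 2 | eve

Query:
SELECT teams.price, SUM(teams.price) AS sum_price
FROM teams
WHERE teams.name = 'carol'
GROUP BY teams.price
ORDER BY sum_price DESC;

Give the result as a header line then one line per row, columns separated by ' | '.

== RESULT ==
teams.price | sum_price
7 | 7
3 | 6

Derivation:
After WHERE (3 rows):
teams.price | teams.name
3 | carol
7 | carol
3 | carol
After GROUP BY (2 rows):
teams.price | sum_price
3 | 6
7 | 7
After ORDER BY (2 rows):
teams.price | sum_price
7 | 7
3 | 6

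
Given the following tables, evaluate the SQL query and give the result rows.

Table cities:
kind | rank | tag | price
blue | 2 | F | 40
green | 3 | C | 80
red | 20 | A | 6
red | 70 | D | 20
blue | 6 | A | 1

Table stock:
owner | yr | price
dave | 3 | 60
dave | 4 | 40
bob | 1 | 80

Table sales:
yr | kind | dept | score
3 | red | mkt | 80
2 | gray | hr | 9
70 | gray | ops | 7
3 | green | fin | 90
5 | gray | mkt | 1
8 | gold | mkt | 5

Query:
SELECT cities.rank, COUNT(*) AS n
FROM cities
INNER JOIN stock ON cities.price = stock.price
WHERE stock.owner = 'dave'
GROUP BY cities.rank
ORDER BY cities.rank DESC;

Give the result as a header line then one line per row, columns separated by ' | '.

== RESULT ==
cities.rank | n
2 | 1

Derivation:
After JOIN stock (2 rows):
cities.kind | cities.rank | cities.tag | cities.price | stock.owner | stock.yr | stock.price
blue | 2 | F | 40 | dave | 4 | 40
green | 3 | C | 80 | bob | 1 | 80
After WHERE (1 rows):
cities.kind | cities.rank | cities.tag | cities.price | stock.owner | stock.yr | stock.price
blue | 2 | F | 40 | dave | 4 | 40
After GROUP BY (1 rows):
cities.rank | n
2 | 1
After ORDER BY (1 rows):
cities.rank | n
2 | 1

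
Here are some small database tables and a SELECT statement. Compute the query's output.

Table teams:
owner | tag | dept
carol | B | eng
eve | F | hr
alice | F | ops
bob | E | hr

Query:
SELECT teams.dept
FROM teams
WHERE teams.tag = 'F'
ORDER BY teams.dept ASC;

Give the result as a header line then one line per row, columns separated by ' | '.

== RESULT ==
teams.dept
hr
ops

Derivation:
After WHERE (2 rows):
teams.owner | teams.tag | teams.dept
eve | F | hr
alice | F | ops
After SELECT (2 rows):
teams.dept
hr
ops
After ORDER BY (2 rows):
teams.dept
hr
ops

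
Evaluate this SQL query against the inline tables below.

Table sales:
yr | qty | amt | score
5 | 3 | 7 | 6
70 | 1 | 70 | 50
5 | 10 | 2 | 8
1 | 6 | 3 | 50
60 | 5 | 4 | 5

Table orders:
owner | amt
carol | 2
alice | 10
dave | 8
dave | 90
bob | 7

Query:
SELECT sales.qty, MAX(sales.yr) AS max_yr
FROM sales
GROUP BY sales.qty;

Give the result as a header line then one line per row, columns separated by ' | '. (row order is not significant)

After GROUP BY (5 rows):
sales.qty | max_yr
3 | 5
1 | 70
10 | 5
6 | 1
5 | 60

== RESULT ==
sales.qty | max_yr
3 | 5
1 | 70
10 | 5
6 | 1
5 | 60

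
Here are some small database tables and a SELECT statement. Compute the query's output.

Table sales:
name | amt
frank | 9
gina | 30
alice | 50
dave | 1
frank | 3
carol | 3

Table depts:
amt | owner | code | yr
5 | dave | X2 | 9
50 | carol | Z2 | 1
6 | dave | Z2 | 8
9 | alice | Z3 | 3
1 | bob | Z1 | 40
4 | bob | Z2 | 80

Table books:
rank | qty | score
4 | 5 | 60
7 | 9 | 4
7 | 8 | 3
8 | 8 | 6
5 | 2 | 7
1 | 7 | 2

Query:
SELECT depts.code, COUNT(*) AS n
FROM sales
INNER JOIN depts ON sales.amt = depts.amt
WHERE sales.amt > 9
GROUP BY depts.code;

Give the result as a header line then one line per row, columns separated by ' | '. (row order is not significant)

== RESULT ==
depts.code | n
Z2 | 1

Derivation:
After JOIN depts (3 rows):
sales.name | sales.amt | depts.amt | depts.owner | depts.code | depts.yr
frank | 9 | 9 | alice | Z3 | 3
alice | 50 | 50 | carol | Z2 | 1
dave | 1 | 1 | bob | Z1 | 40
After WHERE (1 rows):
sales.name | sales.amt | depts.amt | depts.owner | depts.code | depts.yr
alice | 50 | 50 | carol | Z2 | 1
After GROUP BY (1 rows):
depts.code | n
Z2 | 1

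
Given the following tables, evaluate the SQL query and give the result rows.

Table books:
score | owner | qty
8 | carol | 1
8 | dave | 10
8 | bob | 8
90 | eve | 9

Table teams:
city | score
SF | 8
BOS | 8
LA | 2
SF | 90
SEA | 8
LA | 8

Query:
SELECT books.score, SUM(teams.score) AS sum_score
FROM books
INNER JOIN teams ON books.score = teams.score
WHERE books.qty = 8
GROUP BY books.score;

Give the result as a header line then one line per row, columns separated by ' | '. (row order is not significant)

== RESULT ==
books.score | sum_score
8 | 32

Derivation:
After JOIN teams (13 rows):
books.score | books.owner | books.qty | teams.city | teams.score
8 | carol | 1 | SF | 8
8 | carol | 1 | BOS | 8
8 | carol | 1 | SEA | 8
8 | carol | 1 | LA | 8
8 | dave | 10 | SF | 8
8 | dave | 10 | BOS | 8
8 | dave | 10 | SEA | 8
8 | dave | 10 | LA | 8
8 | bob | 8 | SF | 8
8 | bob | 8 | BOS | 8
8 | bob | 8 | SEA | 8
8 | bob | 8 | LA | 8
90 | eve | 9 | SF | 90
After WHERE (4 rows):
books.score | books.owner | books.qty | teams.city | teams.score
8 | bob | 8 | SF | 8
8 | bob | 8 | BOS | 8
8 | bob | 8 | SEA | 8
8 | bob | 8 | LA | 8
After GROUP BY (1 rows):
books.score | sum_score
8 | 32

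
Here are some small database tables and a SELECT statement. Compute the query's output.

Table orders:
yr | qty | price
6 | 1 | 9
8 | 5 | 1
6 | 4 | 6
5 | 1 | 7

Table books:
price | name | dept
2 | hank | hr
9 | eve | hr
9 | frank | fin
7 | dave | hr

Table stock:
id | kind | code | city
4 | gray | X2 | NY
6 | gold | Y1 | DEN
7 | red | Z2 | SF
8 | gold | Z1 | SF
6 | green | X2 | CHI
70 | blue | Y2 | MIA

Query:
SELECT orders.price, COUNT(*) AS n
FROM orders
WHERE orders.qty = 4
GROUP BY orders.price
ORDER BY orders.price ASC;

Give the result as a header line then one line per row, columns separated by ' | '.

== RESULT ==
orders.price | n
6 | 1

Derivation:
After WHERE (1 rows):
orders.yr | orders.qty | orders.price
6 | 4 | 6
After GROUP BY (1 rows):
orders.price | n
6 | 1
After ORDER BY (1 rows):
orders.price | n
6 | 1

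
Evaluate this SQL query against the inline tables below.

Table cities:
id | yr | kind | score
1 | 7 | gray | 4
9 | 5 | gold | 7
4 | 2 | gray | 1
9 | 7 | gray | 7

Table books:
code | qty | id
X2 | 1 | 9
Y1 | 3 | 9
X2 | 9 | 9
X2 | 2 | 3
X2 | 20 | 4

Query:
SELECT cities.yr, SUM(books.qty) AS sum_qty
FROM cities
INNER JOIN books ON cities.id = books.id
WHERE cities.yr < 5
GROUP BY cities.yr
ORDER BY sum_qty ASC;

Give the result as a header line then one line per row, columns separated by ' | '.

== RESULT ==
cities.yr | sum_qty
2 | 20

Derivation:
After JOIN books (7 rows):
cities.id | cities.yr | cities.kind | cities.score | books.code | books.qty | books.id
9 | 5 | gold | 7 | X2 | 1 | 9
9 | 5 | gold | 7 | Y1 | 3 | 9
9 | 5 | gold | 7 | X2 | 9 | 9
4 | 2 | gray | 1 | X2 | 20 | 4
9 | 7 | gray | 7 | X2 | 1 | 9
9 | 7 | gray | 7 | Y1 | 3 | 9
9 | 7 | gray | 7 | X2 | 9 | 9
After WHERE (1 rows):
cities.id | cities.yr | cities.kind | cities.score | books.code | books.qty | books.id
4 | 2 | gray | 1 | X2 | 20 | 4
After GROUP BY (1 rows):
cities.yr | sum_qty
2 | 20
After ORDER BY (1 rows):
cities.yr | sum_qty
2 | 20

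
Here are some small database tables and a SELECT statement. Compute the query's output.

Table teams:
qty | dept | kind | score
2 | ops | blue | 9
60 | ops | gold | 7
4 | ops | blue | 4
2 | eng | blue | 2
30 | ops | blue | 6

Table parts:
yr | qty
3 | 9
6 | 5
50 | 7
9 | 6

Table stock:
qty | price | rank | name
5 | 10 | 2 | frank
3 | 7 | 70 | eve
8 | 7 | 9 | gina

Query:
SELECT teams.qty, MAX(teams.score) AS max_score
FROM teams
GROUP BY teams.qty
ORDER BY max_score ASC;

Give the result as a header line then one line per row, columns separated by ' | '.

== RESULT ==
teams.qty | max_score
4 | 4
30 | 6
60 | 7
2 | 9

Derivation:
After GROUP BY (4 rows):
teams.qty | max_score
2 | 9
60 | 7
4 | 4
30 | 6
After ORDER BY (4 rows):
teams.qty | max_score
4 | 4
30 | 6
60 | 7
2 | 9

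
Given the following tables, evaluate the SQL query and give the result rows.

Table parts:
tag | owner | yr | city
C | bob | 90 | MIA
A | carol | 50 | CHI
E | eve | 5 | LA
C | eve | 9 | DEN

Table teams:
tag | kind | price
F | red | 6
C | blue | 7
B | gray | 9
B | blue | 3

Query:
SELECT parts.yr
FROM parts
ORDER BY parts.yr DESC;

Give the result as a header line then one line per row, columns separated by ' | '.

== RESULT ==
parts.yr
90
50
9
5

Derivation:
After SELECT (4 rows):
parts.yr
90
50
5
9
After ORDER BY (4 rows):
parts.yr
90
50
9
5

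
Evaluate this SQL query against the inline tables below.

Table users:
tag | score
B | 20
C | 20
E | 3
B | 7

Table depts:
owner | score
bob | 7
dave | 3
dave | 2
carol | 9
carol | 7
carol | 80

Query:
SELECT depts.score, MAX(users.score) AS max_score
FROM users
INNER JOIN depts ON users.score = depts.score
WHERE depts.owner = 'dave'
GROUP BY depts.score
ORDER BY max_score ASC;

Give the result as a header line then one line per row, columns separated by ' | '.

After JOIN depts (3 rows):
users.tag | users.score | depts.owner | depts.score
E | 3 | dave | 3
B | 7 | bob | 7
B | 7 | carol | 7
After WHERE (1 rows):
users.tag | users.score | depts.owner | depts.score
E | 3 | dave | 3
After GROUP BY (1 rows):
depts.score | max_score
3 | 3
After ORDER BY (1 rows):
depts.score | max_score
3 | 3

== RESULT ==
depts.score | max_score
3 | 3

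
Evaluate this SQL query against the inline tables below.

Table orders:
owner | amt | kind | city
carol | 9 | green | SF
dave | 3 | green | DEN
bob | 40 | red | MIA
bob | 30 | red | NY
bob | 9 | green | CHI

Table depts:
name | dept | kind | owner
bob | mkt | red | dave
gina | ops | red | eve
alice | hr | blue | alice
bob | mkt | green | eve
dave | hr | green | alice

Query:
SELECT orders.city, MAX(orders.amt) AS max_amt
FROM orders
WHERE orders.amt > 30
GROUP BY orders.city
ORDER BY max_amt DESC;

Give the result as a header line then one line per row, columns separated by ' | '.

After WHERE (1 rows):
orders.owner | orders.amt | orders.kind | orders.city
bob | 40 | red | MIA
After GROUP BY (1 rows):
orders.city | max_amt
MIA | 40
After ORDER BY (1 rows):
orders.city | max_amt
MIA | 40

== RESULT ==
orders.city | max_amt
MIA | 40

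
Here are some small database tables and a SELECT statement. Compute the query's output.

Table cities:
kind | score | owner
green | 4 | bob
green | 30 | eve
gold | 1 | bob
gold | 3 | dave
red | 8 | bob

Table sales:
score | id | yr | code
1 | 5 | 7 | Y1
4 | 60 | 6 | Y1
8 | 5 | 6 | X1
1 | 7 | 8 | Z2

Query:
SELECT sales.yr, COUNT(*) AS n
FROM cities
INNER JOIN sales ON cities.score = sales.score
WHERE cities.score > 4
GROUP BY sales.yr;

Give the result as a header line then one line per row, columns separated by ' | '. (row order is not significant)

== RESULT ==
sales.yr | n
6 | 1

Derivation:
After JOIN sales (4 rows):
cities.kind | cities.score | cities.owner | sales.score | sales.id | sales.yr | sales.code
green | 4 | bob | 4 | 60 | 6 | Y1
gold | 1 | bob | 1 | 5 | 7 | Y1
gold | 1 | bob | 1 | 7 | 8 | Z2
red | 8 | bob | 8 | 5 | 6 | X1
After WHERE (1 rows):
cities.kind | cities.score | cities.owner | sales.score | sales.id | sales.yr | sales.code
red | 8 | bob | 8 | 5 | 6 | X1
After GROUP BY (1 rows):
sales.yr | n
6 | 1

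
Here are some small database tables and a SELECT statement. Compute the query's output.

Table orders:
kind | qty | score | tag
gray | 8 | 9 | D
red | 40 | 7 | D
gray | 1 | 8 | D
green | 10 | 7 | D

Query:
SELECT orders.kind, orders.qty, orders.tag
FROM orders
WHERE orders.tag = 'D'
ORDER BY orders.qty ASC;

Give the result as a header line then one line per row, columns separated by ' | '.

After WHERE (4 rows):
orders.kind | orders.qty | orders.score | orders.tag
gray | 8 | 9 | D
red | 40 | 7 | D
gray | 1 | 8 | D
green | 10 | 7 | D
After SELECT (4 rows):
orders.kind | orders.qty | orders.tag
gray | 8 | D
red | 40 | D
gray | 1 | D
green | 10 | D
After ORDER BY (4 rows):
orders.kind | orders.qty | orders.tag
gray | 1 | D
gray | 8 | D
green | 10 | D
red | 40 | D

== RESULT ==
orders.kind | orders.qty | orders.tag
gray | 1 | D
gray | 8 | D
green | 10 | D
red | 40 | D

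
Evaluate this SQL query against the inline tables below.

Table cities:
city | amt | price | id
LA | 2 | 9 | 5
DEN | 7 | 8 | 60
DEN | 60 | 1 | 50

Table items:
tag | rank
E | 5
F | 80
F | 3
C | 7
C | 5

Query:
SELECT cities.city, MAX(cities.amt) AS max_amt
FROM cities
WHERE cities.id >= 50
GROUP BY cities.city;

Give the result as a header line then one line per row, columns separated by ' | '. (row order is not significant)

== RESULT ==
cities.city | max_amt
DEN | 60

Derivation:
After WHERE (2 rows):
cities.city | cities.amt | cities.price | cities.id
DEN | 7 | 8 | 60
DEN | 60 | 1 | 50
After GROUP BY (1 rows):
cities.city | max_amt
DEN | 60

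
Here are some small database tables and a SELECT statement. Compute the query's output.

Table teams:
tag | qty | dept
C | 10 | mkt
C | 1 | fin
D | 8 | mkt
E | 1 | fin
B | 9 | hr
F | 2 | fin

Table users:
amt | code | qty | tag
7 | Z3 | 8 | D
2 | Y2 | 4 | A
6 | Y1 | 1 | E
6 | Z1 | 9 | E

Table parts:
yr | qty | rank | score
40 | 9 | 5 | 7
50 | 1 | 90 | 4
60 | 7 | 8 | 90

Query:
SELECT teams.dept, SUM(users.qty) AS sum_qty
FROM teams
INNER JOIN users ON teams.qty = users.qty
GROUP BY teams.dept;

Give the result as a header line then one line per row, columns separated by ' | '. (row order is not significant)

After JOIN users (4 rows):
teams.tag | teams.qty | teams.dept | users.amt | users.code | users.qty | users.tag
C | 1 | fin | 6 | Y1 | 1 | E
D | 8 | mkt | 7 | Z3 | 8 | D
E | 1 | fin | 6 | Y1 | 1 | E
B | 9 | hr | 6 | Z1 | 9 | E
After GROUP BY (3 rows):
teams.dept | sum_qty
fin | 2
mkt | 8
hr | 9

== RESULT ==
teams.dept | sum_qty
fin | 2
mkt | 8
hr | 9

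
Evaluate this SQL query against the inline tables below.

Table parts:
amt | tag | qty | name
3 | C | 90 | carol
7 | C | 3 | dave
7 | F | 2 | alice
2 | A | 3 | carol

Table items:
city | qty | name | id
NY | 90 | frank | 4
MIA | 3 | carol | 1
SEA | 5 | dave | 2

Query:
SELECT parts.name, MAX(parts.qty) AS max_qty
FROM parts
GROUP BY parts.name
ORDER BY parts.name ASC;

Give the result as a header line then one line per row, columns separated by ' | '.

== RESULT ==
parts.name | max_qty
alice | 2
carol | 90
dave | 3

Derivation:
After GROUP BY (3 rows):
parts.name | max_qty
carol | 90
dave | 3
alice | 2
After ORDER BY (3 rows):
parts.name | max_qty
alice | 2
carol | 90
dave | 3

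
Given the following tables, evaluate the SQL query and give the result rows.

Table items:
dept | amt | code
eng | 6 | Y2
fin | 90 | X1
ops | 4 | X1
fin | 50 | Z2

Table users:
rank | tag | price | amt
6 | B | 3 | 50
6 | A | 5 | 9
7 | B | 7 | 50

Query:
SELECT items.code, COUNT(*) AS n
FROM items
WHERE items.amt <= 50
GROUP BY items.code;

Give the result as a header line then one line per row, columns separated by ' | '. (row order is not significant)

== RESULT ==
items.code | n
Y2 | 1
X1 | 1
Z2 | 1

Derivation:
After WHERE (3 rows):
items.dept | items.amt | items.code
eng | 6 | Y2
ops | 4 | X1
fin | 50 | Z2
After GROUP BY (3 rows):
items.code | n
Y2 | 1
X1 | 1
Z2 | 1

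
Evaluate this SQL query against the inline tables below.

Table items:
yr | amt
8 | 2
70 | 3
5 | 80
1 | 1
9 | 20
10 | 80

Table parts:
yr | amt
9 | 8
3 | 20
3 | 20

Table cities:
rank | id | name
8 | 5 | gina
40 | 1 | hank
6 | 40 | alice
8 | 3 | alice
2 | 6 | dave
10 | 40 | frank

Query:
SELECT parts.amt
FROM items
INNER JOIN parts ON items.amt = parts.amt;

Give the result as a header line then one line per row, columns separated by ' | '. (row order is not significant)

After JOIN parts (2 rows):
items.yr | items.amt | parts.yr | parts.amt
9 | 20 | 3 | 20
9 | 20 | 3 | 20
After SELECT (2 rows):
parts.amt
20
20

== RESULT ==
parts.amt
20
20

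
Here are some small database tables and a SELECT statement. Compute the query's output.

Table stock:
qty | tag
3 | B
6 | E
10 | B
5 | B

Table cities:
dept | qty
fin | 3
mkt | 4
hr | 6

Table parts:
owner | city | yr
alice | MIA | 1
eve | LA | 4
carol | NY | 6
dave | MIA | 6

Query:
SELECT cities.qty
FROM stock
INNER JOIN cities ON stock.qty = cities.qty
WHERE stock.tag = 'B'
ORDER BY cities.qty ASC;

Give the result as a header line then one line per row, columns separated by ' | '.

== RESULT ==
cities.qty
3

Derivation:
After JOIN cities (2 rows):
stock.qty | stock.tag | cities.dept | cities.qty
3 | B | fin | 3
6 | E | hr | 6
After WHERE (1 rows):
stock.qty | stock.tag | cities.dept | cities.qty
3 | B | fin | 3
After SELECT (1 rows):
cities.qty
3
After ORDER BY (1 rows):
cities.qty
3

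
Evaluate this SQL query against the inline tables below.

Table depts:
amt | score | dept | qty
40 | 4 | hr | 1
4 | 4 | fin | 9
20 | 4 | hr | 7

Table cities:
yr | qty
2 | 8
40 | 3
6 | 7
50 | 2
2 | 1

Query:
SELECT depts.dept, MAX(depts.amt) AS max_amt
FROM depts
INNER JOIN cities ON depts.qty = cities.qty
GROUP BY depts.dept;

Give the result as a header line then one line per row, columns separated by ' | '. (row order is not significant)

After JOIN cities (2 rows):
depts.amt | depts.score | depts.dept | depts.qty | cities.yr | cities.qty
40 | 4 | hr | 1 | 2 | 1
20 | 4 | hr | 7 | 6 | 7
After GROUP BY (1 rows):
depts.dept | max_amt
hr | 40

== RESULT ==
depts.dept | max_amt
hr | 40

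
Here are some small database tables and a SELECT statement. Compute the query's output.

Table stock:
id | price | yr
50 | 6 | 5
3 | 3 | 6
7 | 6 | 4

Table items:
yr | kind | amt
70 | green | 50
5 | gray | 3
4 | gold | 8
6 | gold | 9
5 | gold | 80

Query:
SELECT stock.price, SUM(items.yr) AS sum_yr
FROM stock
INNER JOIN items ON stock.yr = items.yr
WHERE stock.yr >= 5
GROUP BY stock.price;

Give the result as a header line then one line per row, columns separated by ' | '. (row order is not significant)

== RESULT ==
stock.price | sum_yr
6 | 10
3 | 6

Derivation:
After JOIN items (4 rows):
stock.id | stock.price | stock.yr | items.yr | items.kind | items.amt
50 | 6 | 5 | 5 | gray | 3
50 | 6 | 5 | 5 | gold | 80
3 | 3 | 6 | 6 | gold | 9
7 | 6 | 4 | 4 | gold | 8
After WHERE (3 rows):
stock.id | stock.price | stock.yr | items.yr | items.kind | items.amt
50 | 6 | 5 | 5 | gray | 3
50 | 6 | 5 | 5 | gold | 80
3 | 3 | 6 | 6 | gold | 9
After GROUP BY (2 rows):
stock.price | sum_yr
6 | 10
3 | 6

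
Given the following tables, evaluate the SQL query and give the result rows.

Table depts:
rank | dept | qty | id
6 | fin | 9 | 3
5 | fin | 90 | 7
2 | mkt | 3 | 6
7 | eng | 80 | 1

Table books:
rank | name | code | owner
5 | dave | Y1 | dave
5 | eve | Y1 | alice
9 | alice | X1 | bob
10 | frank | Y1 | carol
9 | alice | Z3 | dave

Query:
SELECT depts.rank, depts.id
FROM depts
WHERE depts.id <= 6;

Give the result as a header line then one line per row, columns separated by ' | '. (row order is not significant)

== RESULT ==
depts.rank | depts.id
6 | 3
2 | 6
7 | 1

Derivation:
After WHERE (3 rows):
depts.rank | depts.dept | depts.qty | depts.id
6 | fin | 9 | 3
2 | mkt | 3 | 6
7 | eng | 80 | 1
After SELECT (3 rows):
depts.rank | depts.id
6 | 3
2 | 6
7 | 1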